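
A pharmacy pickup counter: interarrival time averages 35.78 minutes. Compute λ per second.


λ = 1/(interarrival time) in consistent units.
1 second = 0.0166667 min, so λ = 0.0166667/35.78 = 0.0004658 per second

Final: 0.0004658 /sec


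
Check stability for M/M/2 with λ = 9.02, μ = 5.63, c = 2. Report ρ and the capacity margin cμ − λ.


Total capacity cμ = 2·5.63 = 11.26/hr
ρ = λ/(cμ) = 9.02/11.26 = 0.8011
Stable ⇔ ρ < 1: YES
Spare capacity = cμ − λ = 11.26 − 9.02 = 2.24/hr

Final: ρ = 0.8011; stable; margin = 2.24/hr


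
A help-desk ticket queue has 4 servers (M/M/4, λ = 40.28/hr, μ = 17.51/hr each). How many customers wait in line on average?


a = λ/μ = 2.3004; ρ = a/4 = 0.5751
P₀ = 0.093272
Lq = P₀·a^c·ρ / (c!·(1−ρ)²) = 0.093272·28.00356·0.5751/(24·0.18054)
= 0.34668

Final: 0.34668


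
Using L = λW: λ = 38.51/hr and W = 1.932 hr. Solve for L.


L = λW = 38.51·1.932 = 74.4013

Final: 74.4013


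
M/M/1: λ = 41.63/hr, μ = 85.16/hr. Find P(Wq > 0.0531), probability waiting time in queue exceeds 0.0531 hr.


ρ = 41.63/85.16 = 0.4888
P(Wq > t) = ρ·e^{−(μ−λ)t} = 0.4888·e^{−2.3114}
= 0.4888·0.099118 = 0.048453

Final: 0.048453


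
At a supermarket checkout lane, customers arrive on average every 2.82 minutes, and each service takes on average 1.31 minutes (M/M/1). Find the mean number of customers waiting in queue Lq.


λ = 60/2.82 = 21.2766 /hr
μ = 60/1.31 = 45.8015 /hr
ρ = λ/μ = 21.2766/45.8015 = 0.4645
Lq = ρ²/(1−ρ) = 0.2158/0.5355 = 0.4030

Final: 0.4030


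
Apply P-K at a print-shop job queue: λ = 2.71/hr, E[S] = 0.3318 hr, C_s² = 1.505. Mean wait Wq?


ρ = λ·E[S] = 2.71·0.3318 = 0.8992
E[S²] = E[S]²(1+C_s²) = 0.3318²·(1+1.505) = 0.275779
Wq = λ·E[S²]/(2(1−ρ)) = 2.71·0.275779/(2·0.1008) = 3.70633 hr

Final: 3.70633 hr


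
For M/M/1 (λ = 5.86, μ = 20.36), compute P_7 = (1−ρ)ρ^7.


ρ = 5.86/20.36 = 0.2878
P_n = (1−ρ)·ρ^n = (1 − 0.2878)·0.2878^7 = 0.7122·0.0001636 = 0.0001165

Final: 0.0001165


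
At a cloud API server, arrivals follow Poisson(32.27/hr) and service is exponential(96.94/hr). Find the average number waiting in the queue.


ρ = 32.27/96.94 = 0.3329
Lq = ρ²/(1−ρ) = 0.1108/0.6671 = 0.1661

Final: 0.1661


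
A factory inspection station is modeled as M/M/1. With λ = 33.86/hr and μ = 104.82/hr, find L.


ρ = λ/μ = 33.86/104.82 = 0.3230
L = ρ/(1−ρ) = 0.3230/(1 − 0.3230) = 0.3230/0.6770 = 0.4772

Final: 0.4772


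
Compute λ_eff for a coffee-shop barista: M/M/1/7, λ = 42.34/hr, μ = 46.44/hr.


ρ = 0.9117; P_K = (1−ρ)ρ^7/(1−ρ^8) = 0.088455
λ_eff = λ(1 − P_K) = 42.34·(1 − 0.088455) = 42.34·0.911545 = 38.5948 /hr

Final: 38.5948 /hr


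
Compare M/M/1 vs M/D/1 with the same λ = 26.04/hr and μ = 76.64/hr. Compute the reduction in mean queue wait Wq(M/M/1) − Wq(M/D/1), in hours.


ρ = 26.04/76.64 = 0.3398
Wq(M/M/1) = ρ/(μ−λ) = 0.3398/50.60 = 0.006715 hr
Wq(M/D/1) = ρ/(2(μ−λ)) = 0.003357 hr
Savings = 0.006715 − 0.003357 = 0.003357 hr

Final: 0.003357 hr


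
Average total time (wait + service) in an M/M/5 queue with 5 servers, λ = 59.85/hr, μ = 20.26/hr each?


a = 2.9541; ρ = 0.5908; P₀ = 0.049095
Lq = P₀·a^c·ρ/(c!(1−ρ)²) = 0.32479
Wq = Lq/λ = 0.32479/59.85 = 0.005427 hr
W = Wq + 1/μ = 0.005427 + 0.04936 = 0.05479 hr

Final: 0.05479 hr


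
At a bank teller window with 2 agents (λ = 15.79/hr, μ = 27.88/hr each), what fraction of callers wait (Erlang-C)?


a = λ/μ = 0.5664; ρ = a/2 = 0.2832
P₀ = 0.558630 (from M/M/c formula)
C(c,a) = [a^c/(c!(1−ρ))]·P₀ = [0.32076/(2·0.7168)]·0.558630
= 0.22374·0.558630 = 0.124986

Final: 0.124986


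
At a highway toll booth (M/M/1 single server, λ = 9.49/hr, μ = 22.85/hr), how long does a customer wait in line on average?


ρ = 9.49/22.85 = 0.4153
Wq = ρ/(μ−λ) = 0.4153/(22.85 − 9.49) = 0.4153/13.36 = 0.03109 hr

Final: 0.03109 hr


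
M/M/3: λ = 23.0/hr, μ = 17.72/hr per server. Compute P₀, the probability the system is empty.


a = λ/μ = 23.0/17.72 = 1.2980; ρ = a/c = 0.4327
Σ_{k=0}^{2} a^k/k! (terms k=0..2) = 1.00000 + 1.29797 + 0.84236 = 3.14033
Tail: a^3/(3!(1−ρ)) = 2.18672/(6·0.5673) = 0.64238
P₀ = 1/(3.14033 + 0.64238) = 1/3.78271 = 0.264360

Final: 0.264360


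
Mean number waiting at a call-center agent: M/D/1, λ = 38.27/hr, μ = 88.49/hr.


ρ = 38.27/88.49 = 0.4325
M/D/1: Lq = ρ²/(2(1−ρ)) = 0.1870/(2·0.5675) = 0.16478

Final: 0.16478


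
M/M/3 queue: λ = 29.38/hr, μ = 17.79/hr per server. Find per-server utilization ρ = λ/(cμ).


ρ = λ/(cμ) = 29.38/(3·17.79) = 29.38/53.37 = 0.5505

Final: 0.5505


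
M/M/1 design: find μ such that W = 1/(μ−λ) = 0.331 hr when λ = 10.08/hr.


W = 1/(μ−λ) ⇒ μ − λ = 1/W = 1/0.331 = 3.0211
μ = λ + 1/W = 10.08 + 3.0211 = 13.1011 per hr

Final: 13.1011 /hr


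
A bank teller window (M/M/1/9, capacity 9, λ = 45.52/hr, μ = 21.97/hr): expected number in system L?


ρ = 45.52/21.97 = 2.0719
L = ρ[1 − (K+1)ρ^K + Kρ^(K+1)] / [(1−ρ)(1−ρ^(K+1))]
Numerator: 2.0719·(1 − 10·703.638782 + 9·1457.880626) = 12608.724687
Denominator: (-1.0719)·(-1456.880626) = 1561.654017
L = 12608.724687/1561.654017 = 8.0740

Final: 8.0740


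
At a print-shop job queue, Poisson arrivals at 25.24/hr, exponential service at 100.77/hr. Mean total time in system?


W = 1/(μ−λ) = 1/(100.77 − 25.24) = 1/75.53 = 0.01324 hr

Final: 0.01324 hr


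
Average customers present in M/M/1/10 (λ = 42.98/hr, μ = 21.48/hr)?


ρ = 42.98/21.48 = 2.0009
L = ρ[1 − (K+1)ρ^K + Kρ^(K+1)] / [(1−ρ)(1−ρ^(K+1))]
Numerator: 2.0009·(1 − 11·1028.777225 + 10·2058.512343) = 18547.778800
Denominator: (-1.0009)·(-2057.512343) = 2059.428090
L = 18547.778800/2059.428090 = 9.0063

Final: 9.0063


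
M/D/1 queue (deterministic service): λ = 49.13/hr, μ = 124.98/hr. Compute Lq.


ρ = 49.13/124.98 = 0.3931
M/D/1: Lq = ρ²/(2(1−ρ)) = 0.1545/(2·0.6069) = 0.12731

Final: 0.12731


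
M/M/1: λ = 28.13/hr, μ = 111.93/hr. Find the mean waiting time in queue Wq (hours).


ρ = 28.13/111.93 = 0.2513
Wq = ρ/(μ−λ) = 0.2513/(111.93 − 28.13) = 0.2513/83.80 = 0.002999 hr

Final: 0.002999 hr


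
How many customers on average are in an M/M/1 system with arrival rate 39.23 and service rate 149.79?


ρ = λ/μ = 39.23/149.79 = 0.2619
L = ρ/(1−ρ) = 0.2619/(1 − 0.2619) = 0.2619/0.7381 = 0.3548

Final: 0.3548


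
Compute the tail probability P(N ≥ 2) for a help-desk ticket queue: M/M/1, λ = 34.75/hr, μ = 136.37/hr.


ρ = 34.75/136.37 = 0.2548
P(N ≥ n) = ρ^n = 0.2548^2 = 0.064934

Final: 0.064934


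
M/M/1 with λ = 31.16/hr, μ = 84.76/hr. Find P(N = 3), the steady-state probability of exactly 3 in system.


ρ = 31.16/84.76 = 0.3676
P_n = (1−ρ)·ρ^n = (1 − 0.3676)·0.3676^3 = 0.6324·0.049684 = 0.031419

Final: 0.031419


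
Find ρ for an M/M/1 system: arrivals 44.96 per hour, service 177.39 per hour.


ρ = λ/μ = 44.96/177.39 = 0.2535

Final: 0.2535


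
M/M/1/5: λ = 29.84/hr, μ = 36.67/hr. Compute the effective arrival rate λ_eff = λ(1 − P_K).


ρ = 0.8137; P_K = (1−ρ)ρ^5/(1−ρ^6) = 0.093650
λ_eff = λ(1 − P_K) = 29.84·(1 − 0.093650) = 29.84·0.906350 = 27.0455 /hr

Final: 27.0455 /hr


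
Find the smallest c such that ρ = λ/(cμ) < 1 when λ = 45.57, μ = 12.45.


Stability requires cμ > λ ⇔ c > λ/μ.
λ/μ = 45.57/12.45 = 3.6602
Minimum integer c = ⌊3.6602⌋ + 1 = 4
Check: 4·12.45 = 49.80 > 45.57, while 3·12.45 = 37.35 ≤ 45.57

Final: 4 servers


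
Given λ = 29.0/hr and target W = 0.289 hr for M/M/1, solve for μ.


W = 1/(μ−λ) ⇒ μ − λ = 1/W = 1/0.289 = 3.4602
μ = λ + 1/W = 29.0 + 3.4602 = 32.4602 per hr

Final: 32.4602 /hr


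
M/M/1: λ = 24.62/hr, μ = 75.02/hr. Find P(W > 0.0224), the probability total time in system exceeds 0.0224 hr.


W ~ Exponential(μ−λ) for M/M/1.
μ − λ = 75.02 − 24.62 = 50.4000
P(W > t) = e^{−(μ−λ)t} = e^{−1.1290} = 0.323369

Final: 0.323369


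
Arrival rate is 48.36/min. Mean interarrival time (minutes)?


Mean interarrival time = 1/λ = 1/48.36 minute = 0.02068 minute
In minutes: 0.02068 × 1 = 0.02068 min

Final: 0.02068 min


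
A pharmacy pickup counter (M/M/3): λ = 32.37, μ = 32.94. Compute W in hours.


a = 0.9827; ρ = 0.3276; P₀ = 0.370267
Lq = P₀·a^c·ρ/(c!(1−ρ)²) = 0.04242
Wq = Lq/λ = 0.04242/32.37 = 0.001311 hr
W = Wq + 1/μ = 0.001311 + 0.03036 = 0.03167 hr

Final: 0.03167 hr


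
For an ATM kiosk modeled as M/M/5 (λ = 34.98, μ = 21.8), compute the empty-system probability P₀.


a = λ/μ = 34.98/21.8 = 1.6046; ρ = a/c = 0.3209
Σ_{k=0}^{4} a^k/k! (terms k=0..4) = 1.00000 + 1.60459 + 1.28735 + 0.68856 + 0.27621 = 4.85670
Tail: a^5/(5!(1−ρ)) = 10.63694/(120·0.6791) = 0.13053
P₀ = 1/(4.85670 + 0.13053) = 1/4.98723 = 0.200512

Final: 0.200512


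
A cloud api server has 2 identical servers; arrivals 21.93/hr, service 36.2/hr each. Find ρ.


ρ = λ/(cμ) = 21.93/(2·36.2) = 21.93/72.40 = 0.3029

Final: 0.3029


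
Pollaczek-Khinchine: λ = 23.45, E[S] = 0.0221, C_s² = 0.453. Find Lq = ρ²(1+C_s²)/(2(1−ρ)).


ρ = λ·E[S] = 23.45·0.0221 = 0.5182
Lq = ρ²(1+C_s²)/(2(1−ρ)) = 0.2686·(1+0.453)/(2·0.4818)
= 0.2686·1.4530/0.9635 = 0.40502

Final: 0.40502


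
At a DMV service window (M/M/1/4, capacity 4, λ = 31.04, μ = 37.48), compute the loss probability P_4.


ρ = λ/μ = 31.04/37.48 = 0.8282
P_K = (1−ρ)ρ^K/(1−ρ^(K+1)) = (0.1718·0.470423)/(1 − 0.389593)
= 0.080830/0.610407 = 0.132420

Final: 0.132420


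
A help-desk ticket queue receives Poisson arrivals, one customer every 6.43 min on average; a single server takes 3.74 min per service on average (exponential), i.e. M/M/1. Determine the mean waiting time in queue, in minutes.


λ = 60/6.43 = 9.3313 /hr
μ = 60/3.74 = 16.0428 /hr
ρ = λ/μ = 9.3313/16.0428 = 0.5816
Wq = ρ/(μ−λ) = 0.5816/(16.0428−9.3313) = 0.08666 hr
In minutes: 0.08666·60 = 5.200 min

Final: 5.200 min


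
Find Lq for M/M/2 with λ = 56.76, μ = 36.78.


a = λ/μ = 1.5432; ρ = a/2 = 0.7716
P₀ = 0.128913
Lq = P₀·a^c·ρ / (c!·(1−ρ)²) = 0.128913·2.38156·0.7716/(2·0.05216)
= 2.27088

Final: 2.27088


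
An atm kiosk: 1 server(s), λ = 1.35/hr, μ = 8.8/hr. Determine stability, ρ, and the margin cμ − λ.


Total capacity cμ = 1·8.8 = 8.80/hr
ρ = λ/(cμ) = 1.35/8.80 = 0.1534
Stable ⇔ ρ < 1: YES
Spare capacity = cμ − λ = 8.80 − 1.35 = 7.45/hr

Final: ρ = 0.1534; stable; margin = 7.45/hr


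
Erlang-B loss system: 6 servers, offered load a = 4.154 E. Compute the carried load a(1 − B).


B(6,4.154) = 0.128398 (Erlang-B)
Carried load = a(1 − B) = 4.154·(1 − 0.128398) = 4.154·0.871602 = 3.6206 E

Final: 3.6206 Erlangs


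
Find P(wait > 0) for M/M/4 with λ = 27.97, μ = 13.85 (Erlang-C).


a = λ/μ = 2.0195; ρ = a/4 = 0.5049
P₀ = 0.127696 (from M/M/c formula)
C(c,a) = [a^c/(c!(1−ρ))]·P₀ = [16.63301/(24·0.4951)]·0.127696
= 1.39973·0.127696 = 0.178739

Final: 0.178739


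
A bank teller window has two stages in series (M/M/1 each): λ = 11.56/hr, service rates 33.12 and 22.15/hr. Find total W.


Each node sees arrival rate λ = 11.56/hr (tandem ⇒ throughput preserved).
W₁ = 1/(μ₁−λ) = 1/(33.12−11.56) = 0.04638 hr
W₂ = 1/(μ₂−λ) = 1/(22.15−11.56) = 0.09443 hr
W_total = W₁ + W₂ = 0.04638 + 0.09443 = 0.14081 hr

Final: 0.14081 hr


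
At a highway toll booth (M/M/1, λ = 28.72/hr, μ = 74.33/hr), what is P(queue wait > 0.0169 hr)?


ρ = 28.72/74.33 = 0.3864
P(Wq > t) = ρ·e^{−(μ−λ)t} = 0.3864·e^{−0.7708}
= 0.3864·0.462639 = 0.178757

Final: 0.178757


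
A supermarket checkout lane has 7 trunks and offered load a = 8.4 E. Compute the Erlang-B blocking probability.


B(c,a) = (a^c/c!) / Σ_{k=0}^{c} a^k/k!
a^7/7! = 585.496719
Σ terms (k=0..7): 1.00000 + 8.40000 + 35.28000 + 98.78400 + 207.44640 + 348.50995 + 487.91393 + 585.49672 = 1772.831004
B = 585.496719/1772.831004 = 0.330261

Final: 0.330261


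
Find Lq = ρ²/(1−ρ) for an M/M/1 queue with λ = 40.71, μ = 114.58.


ρ = 40.71/114.58 = 0.3553
Lq = ρ²/(1−ρ) = 0.1262/0.6447 = 0.1958

Final: 0.1958


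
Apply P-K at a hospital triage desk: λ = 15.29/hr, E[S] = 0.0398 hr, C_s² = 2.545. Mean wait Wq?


ρ = λ·E[S] = 15.29·0.0398 = 0.6085
E[S²] = E[S]²(1+C_s²) = 0.0398²·(1+2.545) = 0.005615
Wq = λ·E[S²]/(2(1−ρ)) = 15.29·0.005615/(2·0.3915) = 0.10967 hr

Final: 0.10967 hr


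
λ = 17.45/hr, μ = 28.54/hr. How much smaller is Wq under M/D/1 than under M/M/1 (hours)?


ρ = 17.45/28.54 = 0.6114
Wq(M/M/1) = ρ/(μ−λ) = 0.6114/11.09 = 0.05513 hr
Wq(M/D/1) = ρ/(2(μ−λ)) = 0.02757 hr
Savings = 0.05513 − 0.02757 = 0.02757 hr

Final: 0.02757 hr


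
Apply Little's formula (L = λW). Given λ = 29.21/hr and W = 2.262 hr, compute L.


L = λW = 29.21·2.262 = 66.0730

Final: 66.0730


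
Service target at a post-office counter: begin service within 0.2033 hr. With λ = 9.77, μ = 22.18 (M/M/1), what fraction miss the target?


ρ = 9.77/22.18 = 0.4405
P(Wq > t) = ρ·e^{−(μ−λ)t} = 0.4405·e^{−2.5230}
= 0.4405·0.080222 = 0.035337

Final: 0.035337


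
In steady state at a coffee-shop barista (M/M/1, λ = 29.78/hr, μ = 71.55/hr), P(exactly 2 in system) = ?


ρ = 29.78/71.55 = 0.4162
P_n = (1−ρ)·ρ^n = (1 − 0.4162)·0.4162^2 = 0.5838·0.173233 = 0.101131

Final: 0.101131


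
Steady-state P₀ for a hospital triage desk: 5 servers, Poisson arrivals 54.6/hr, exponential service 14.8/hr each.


a = λ/μ = 54.6/14.8 = 3.6892; ρ = a/c = 0.7378
Σ_{k=0}^{4} a^k/k! (terms k=0..4) = 1.00000 + 3.68919 + 6.80506 + 8.36838 + 7.71814 = 27.58077
Tail: a^5/(5!(1−ρ)) = 683.36800/(120·0.2622) = 21.72218
P₀ = 1/(27.58077 + 21.72218) = 1/49.30295 = 0.020283

Final: 0.020283


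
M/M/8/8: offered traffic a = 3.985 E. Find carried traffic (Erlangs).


B(8,3.985) = 0.029952 (Erlang-B)
Carried load = a(1 − B) = 3.985·(1 − 0.029952) = 3.985·0.970048 = 3.8656 E

Final: 3.8656 Erlangs


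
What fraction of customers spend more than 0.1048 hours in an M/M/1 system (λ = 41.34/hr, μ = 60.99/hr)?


W ~ Exponential(μ−λ) for M/M/1.
μ − λ = 60.99 − 41.34 = 19.6500
P(W > t) = e^{−(μ−λ)t} = e^{−2.0593} = 0.127541

Final: 0.127541


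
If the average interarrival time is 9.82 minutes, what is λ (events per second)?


λ = 1/(interarrival time) in consistent units.
1 second = 0.0166667 min, so λ = 0.0166667/9.82 = 0.001697 per second

Final: 0.001697 /sec


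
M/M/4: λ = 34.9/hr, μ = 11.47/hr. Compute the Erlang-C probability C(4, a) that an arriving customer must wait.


a = λ/μ = 3.0427; ρ = a/4 = 0.7607
P₀ = 0.035348 (from M/M/c formula)
C(c,a) = [a^c/(c!(1−ρ))]·P₀ = [85.71326/(24·0.2393)]·0.035348
= 14.92306·0.035348 = 0.527506

Final: 0.527506


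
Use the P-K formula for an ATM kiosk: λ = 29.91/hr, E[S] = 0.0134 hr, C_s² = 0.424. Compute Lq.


ρ = λ·E[S] = 29.91·0.0134 = 0.4008
Lq = ρ²(1+C_s²)/(2(1−ρ)) = 0.1606·(1+0.424)/(2·0.5992)
= 0.1606·1.4240/1.1984 = 0.19087

Final: 0.19087


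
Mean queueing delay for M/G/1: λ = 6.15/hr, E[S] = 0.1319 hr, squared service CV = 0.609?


ρ = λ·E[S] = 6.15·0.1319 = 0.8112
E[S²] = E[S]²(1+C_s²) = 0.1319²·(1+0.609) = 0.027993
Wq = λ·E[S²]/(2(1−ρ)) = 6.15·0.027993/(2·0.1888) = 0.45588 hr

Final: 0.45588 hr


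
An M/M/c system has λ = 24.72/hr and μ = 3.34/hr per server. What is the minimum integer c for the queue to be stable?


Stability requires cμ > λ ⇔ c > λ/μ.
λ/μ = 24.72/3.34 = 7.4012
Minimum integer c = ⌊7.4012⌋ + 1 = 8
Check: 8·3.34 = 26.72 > 24.72, while 7·3.34 = 23.38 ≤ 24.72

Final: 8 servers


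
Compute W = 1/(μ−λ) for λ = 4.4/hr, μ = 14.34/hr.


W = 1/(μ−λ) = 1/(14.34 − 4.4) = 1/9.94 = 0.1006 hr

Final: 0.1006 hr


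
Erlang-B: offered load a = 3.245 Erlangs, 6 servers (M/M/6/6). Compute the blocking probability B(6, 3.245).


B(c,a) = (a^c/c!) / Σ_{k=0}^{c} a^k/k!
a^6/6! = 1.621645
Σ terms (k=0..6): 1.00000 + 3.24500 + 5.26501 + 5.69499 + 4.62006 + 2.99842 + 1.62164 = 24.445124
B = 1.621645/24.445124 = 0.066338

Final: 0.066338


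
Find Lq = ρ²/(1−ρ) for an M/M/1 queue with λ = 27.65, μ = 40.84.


ρ = 27.65/40.84 = 0.6770
Lq = ρ²/(1−ρ) = 0.4584/0.3230 = 1.4193

Final: 1.4193


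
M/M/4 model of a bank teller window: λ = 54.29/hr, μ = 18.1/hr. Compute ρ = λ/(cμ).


ρ = λ/(cμ) = 54.29/(4·18.1) = 54.29/72.40 = 0.7499

Final: 0.7499


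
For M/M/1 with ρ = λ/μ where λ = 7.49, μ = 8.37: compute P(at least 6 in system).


ρ = 7.49/8.37 = 0.8949
P(N ≥ n) = ρ^n = 0.8949^6 = 0.513497

Final: 0.513497


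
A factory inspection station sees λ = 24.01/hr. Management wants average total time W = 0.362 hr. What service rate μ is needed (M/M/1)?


W = 1/(μ−λ) ⇒ μ − λ = 1/W = 1/0.362 = 2.7624
μ = λ + 1/W = 24.01 + 2.7624 = 26.7724 per hr

Final: 26.7724 /hr


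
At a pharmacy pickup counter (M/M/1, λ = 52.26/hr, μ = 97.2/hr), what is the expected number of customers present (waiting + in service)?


ρ = λ/μ = 52.26/97.2 = 0.5377
L = ρ/(1−ρ) = 0.5377/(1 − 0.5377) = 0.5377/0.4623 = 1.1629

Final: 1.1629


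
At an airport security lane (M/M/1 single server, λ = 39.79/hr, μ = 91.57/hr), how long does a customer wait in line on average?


ρ = 39.79/91.57 = 0.4345
Wq = ρ/(μ−λ) = 0.4345/(91.57 − 39.79) = 0.4345/51.78 = 0.008392 hr

Final: 0.008392 hr


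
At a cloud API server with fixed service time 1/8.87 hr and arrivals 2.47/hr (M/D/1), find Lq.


ρ = 2.47/8.87 = 0.2785
M/D/1: Lq = ρ²/(2(1−ρ)) = 0.07754/(2·0.7215) = 0.05374

Final: 0.05374


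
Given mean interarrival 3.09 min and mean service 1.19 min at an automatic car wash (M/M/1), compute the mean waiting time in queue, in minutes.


λ = 60/3.09 = 19.4175 /hr
μ = 60/1.19 = 50.4202 /hr
ρ = λ/μ = 19.4175/50.4202 = 0.3851
Wq = ρ/(μ−λ) = 0.3851/(50.4202−19.4175) = 0.01242 hr
In minutes: 0.01242·60 = 0.7453 min

Final: 0.7453 min


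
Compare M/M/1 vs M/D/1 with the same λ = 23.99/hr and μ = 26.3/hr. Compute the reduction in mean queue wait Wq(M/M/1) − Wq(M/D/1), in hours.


ρ = 23.99/26.3 = 0.9122
Wq(M/M/1) = ρ/(μ−λ) = 0.9122/2.31 = 0.39488 hr
Wq(M/D/1) = ρ/(2(μ−λ)) = 0.19744 hr
Savings = 0.39488 − 0.19744 = 0.19744 hr

Final: 0.19744 hr


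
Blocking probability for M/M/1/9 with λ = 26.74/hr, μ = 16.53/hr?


ρ = λ/μ = 26.74/16.53 = 1.6177
P_K = (1−ρ)ρ^K/(1−ρ^(K+1)) = (-0.6177·75.857224)/(1 − 122.711565)
= -46.854341/-121.711565 = 0.384962

Final: 0.384962


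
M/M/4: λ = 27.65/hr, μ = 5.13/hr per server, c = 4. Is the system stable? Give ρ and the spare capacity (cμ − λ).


Total capacity cμ = 4·5.13 = 20.52/hr
ρ = λ/(cμ) = 27.65/20.52 = 1.3475
Stable ⇔ ρ < 1: NO
Spare capacity = cμ − λ = 20.52 − 27.65 = -7.13/hr

Final: ρ = 1.3475; unstable; margin = -7.13/hr


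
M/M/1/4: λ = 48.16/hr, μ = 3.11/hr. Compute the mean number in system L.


ρ = 48.16/3.11 = 15.4855
L = ρ[1 − (K+1)ρ^K + Kρ^(K+1)] / [(1−ρ)(1−ρ^(K+1))]
Numerator: 15.4855·(1 − 5·57504.834369 + 4·890492.869203) = 50706569.249896
Denominator: (-14.4855)·(-890491.869203) = 12899247.172862
L = 50706569.249896/12899247.172862 = 3.9310

Final: 3.9310


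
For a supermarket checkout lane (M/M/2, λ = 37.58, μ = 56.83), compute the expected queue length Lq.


a = λ/μ = 0.6613; ρ = a/2 = 0.3306
P₀ = 0.503042
Lq = P₀·a^c·ρ / (c!·(1−ρ)²) = 0.503042·0.43728·0.3306/(2·0.44805)
= 0.08116

Final: 0.08116


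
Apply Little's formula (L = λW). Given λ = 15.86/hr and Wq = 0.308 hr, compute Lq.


Lq = λWq = 15.86·0.308 = 4.8849

Final: 4.8849


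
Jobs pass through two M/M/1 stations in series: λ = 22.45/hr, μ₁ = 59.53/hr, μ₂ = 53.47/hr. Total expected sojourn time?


Each node sees arrival rate λ = 22.45/hr (tandem ⇒ throughput preserved).
W₁ = 1/(μ₁−λ) = 1/(59.53−22.45) = 0.02697 hr
W₂ = 1/(μ₂−λ) = 1/(53.47−22.45) = 0.03224 hr
W_total = W₁ + W₂ = 0.02697 + 0.03224 = 0.05921 hr

Final: 0.05921 hr


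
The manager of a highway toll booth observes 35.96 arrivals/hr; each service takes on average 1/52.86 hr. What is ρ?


ρ = λ/μ = 35.96/52.86 = 0.6803

Final: 0.6803


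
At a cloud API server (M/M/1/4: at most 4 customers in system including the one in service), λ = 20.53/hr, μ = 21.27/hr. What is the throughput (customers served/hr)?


ρ = 0.9652; P_K = (1−ρ)ρ^4/(1−ρ^5) = 0.186092
λ_eff = λ(1 − P_K) = 20.53·(1 − 0.186092) = 20.53·0.813908 = 16.7095 /hr

Final: 16.7095 /hr


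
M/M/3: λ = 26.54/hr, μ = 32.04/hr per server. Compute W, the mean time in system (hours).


a = 0.8283; ρ = 0.2761; P₀ = 0.434354
Lq = P₀·a^c·ρ/(c!(1−ρ)²) = 0.02168
Wq = Lq/λ = 0.02168/26.54 = 0.0008169 hr
W = Wq + 1/μ = 0.0008169 + 0.03121 = 0.03203 hr

Final: 0.03203 hr


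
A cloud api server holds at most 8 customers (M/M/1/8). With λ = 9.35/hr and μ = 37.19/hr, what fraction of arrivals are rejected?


ρ = λ/μ = 9.35/37.19 = 0.2514
P_K = (1−ρ)ρ^K/(1−ρ^(K+1)) = (0.7486·0.00001596)/(1 − 0.000004013)
= 0.00001195/0.999996 = 0.00001195

Final: 0.00001195


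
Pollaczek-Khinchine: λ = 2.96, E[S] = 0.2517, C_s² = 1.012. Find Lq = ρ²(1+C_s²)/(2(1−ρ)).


ρ = λ·E[S] = 2.96·0.2517 = 0.7450
Lq = ρ²(1+C_s²)/(2(1−ρ)) = 0.5551·(1+1.012)/(2·0.2550)
= 0.5551·2.0120/0.5099 = 2.19009

Final: 2.19009


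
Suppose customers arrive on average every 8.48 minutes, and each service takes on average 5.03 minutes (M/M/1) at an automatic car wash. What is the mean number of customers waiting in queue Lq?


λ = 60/8.48 = 7.0755 /hr
μ = 60/5.03 = 11.9284 /hr
ρ = λ/μ = 7.0755/11.9284 = 0.5932
Lq = ρ²/(1−ρ) = 0.3518/0.4068 = 0.8648

Final: 0.8648


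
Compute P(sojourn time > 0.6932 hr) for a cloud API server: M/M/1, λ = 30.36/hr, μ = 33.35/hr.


W ~ Exponential(μ−λ) for M/M/1.
μ − λ = 33.35 − 30.36 = 2.9900
P(W > t) = e^{−(μ−λ)t} = e^{−2.0727} = 0.125850

Final: 0.125850


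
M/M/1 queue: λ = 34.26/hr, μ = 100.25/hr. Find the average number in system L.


ρ = λ/μ = 34.26/100.25 = 0.3417
L = ρ/(1−ρ) = 0.3417/(1 − 0.3417) = 0.3417/0.6583 = 0.5192

Final: 0.5192


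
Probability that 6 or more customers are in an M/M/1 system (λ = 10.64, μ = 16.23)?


ρ = 10.64/16.23 = 0.6556
P(N ≥ n) = ρ^n = 0.6556^6 = 0.079385

Final: 0.079385


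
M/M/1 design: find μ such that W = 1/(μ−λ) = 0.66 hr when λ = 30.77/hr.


W = 1/(μ−λ) ⇒ μ − λ = 1/W = 1/0.66 = 1.5152
μ = λ + 1/W = 30.77 + 1.5152 = 32.2852 per hr

Final: 32.2852 /hr


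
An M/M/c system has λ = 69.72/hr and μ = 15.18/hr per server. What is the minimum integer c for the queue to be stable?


Stability requires cμ > λ ⇔ c > λ/μ.
λ/μ = 69.72/15.18 = 4.5929
Minimum integer c = ⌊4.5929⌋ + 1 = 5
Check: 5·15.18 = 75.90 > 69.72, while 4·15.18 = 60.72 ≤ 69.72

Final: 5 servers


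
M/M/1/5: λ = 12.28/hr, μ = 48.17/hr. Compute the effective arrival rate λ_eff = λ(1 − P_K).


ρ = 0.2549; P_K = (1−ρ)ρ^5/(1−ρ^6) = 0.0008025
λ_eff = λ(1 − P_K) = 12.28·(1 − 0.0008025) = 12.28·0.999198 = 12.2701 /hr

Final: 12.2701 /hr


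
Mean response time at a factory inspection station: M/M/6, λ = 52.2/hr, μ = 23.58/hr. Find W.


a = 2.2137; ρ = 0.3690; P₀ = 0.108992
Lq = P₀·a^c·ρ/(c!(1−ρ)²) = 0.01651
Wq = Lq/λ = 0.01651/52.2 = 0.0003162 hr
W = Wq + 1/μ = 0.0003162 + 0.04241 = 0.04273 hr

Final: 0.04273 hr


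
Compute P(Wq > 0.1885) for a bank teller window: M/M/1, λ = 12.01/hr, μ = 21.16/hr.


ρ = 12.01/21.16 = 0.5676
P(Wq > t) = ρ·e^{−(μ−λ)t} = 0.5676·e^{−1.7248}
= 0.5676·0.178213 = 0.101150

Final: 0.101150


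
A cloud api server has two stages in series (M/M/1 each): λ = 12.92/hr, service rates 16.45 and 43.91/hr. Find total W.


Each node sees arrival rate λ = 12.92/hr (tandem ⇒ throughput preserved).
W₁ = 1/(μ₁−λ) = 1/(16.45−12.92) = 0.28329 hr
W₂ = 1/(μ₂−λ) = 1/(43.91−12.92) = 0.03227 hr
W_total = W₁ + W₂ = 0.28329 + 0.03227 = 0.31555 hr

Final: 0.31555 hr


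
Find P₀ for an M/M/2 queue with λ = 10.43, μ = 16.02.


a = λ/μ = 10.43/16.02 = 0.6511; ρ = a/c = 0.3255
Σ_{k=0}^{1} a^k/k! (terms k=0..1) = 1.00000 + 0.65106 = 1.65106
Tail: a^2/(2!(1−ρ)) = 0.42388/(2·0.6745) = 0.31423
P₀ = 1/(1.65106 + 0.31423) = 1/1.96529 = 0.508830

Final: 0.508830


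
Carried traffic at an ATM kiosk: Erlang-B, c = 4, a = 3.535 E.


B(4,3.535) = 0.263934 (Erlang-B)
Carried load = a(1 − B) = 3.535·(1 − 0.263934) = 3.535·0.736066 = 2.6020 E

Final: 2.6020 Erlangs


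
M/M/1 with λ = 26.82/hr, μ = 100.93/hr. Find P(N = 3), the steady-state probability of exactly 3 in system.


ρ = 26.82/100.93 = 0.2657
P_n = (1−ρ)·ρ^n = (1 − 0.2657)·0.2657^3 = 0.7343·0.018764 = 0.013778

Final: 0.013778


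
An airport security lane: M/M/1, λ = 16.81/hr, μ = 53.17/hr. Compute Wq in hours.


ρ = 16.81/53.17 = 0.3162
Wq = ρ/(μ−λ) = 0.3162/(53.17 − 16.81) = 0.3162/36.36 = 0.008695 hr

Final: 0.008695 hr


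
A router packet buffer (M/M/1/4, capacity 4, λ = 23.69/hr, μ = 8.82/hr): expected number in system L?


ρ = 23.69/8.82 = 2.6859
L = ρ[1 − (K+1)ρ^K + Kρ^(K+1)] / [(1−ρ)(1−ρ^(K+1))]
Numerator: 2.6859·(1 − 5·52.045826 + 4·139.792019) = 805.618332
Denominator: (-1.6859)·(-138.792019) = 233.995162
L = 805.618332/233.995162 = 3.4429

Final: 3.4429


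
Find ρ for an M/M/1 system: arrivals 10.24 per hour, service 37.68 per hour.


ρ = λ/μ = 10.24/37.68 = 0.2718

Final: 0.2718


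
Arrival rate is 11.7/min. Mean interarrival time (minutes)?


Mean interarrival time = 1/λ = 1/11.7 minute = 0.08547 minute
In minutes: 0.08547 × 1 = 0.08547 min

Final: 0.08547 min


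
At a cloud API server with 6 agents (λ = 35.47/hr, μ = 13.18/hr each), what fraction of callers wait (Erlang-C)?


a = λ/μ = 2.6912; ρ = a/6 = 0.4485
P₀ = 0.067205 (from M/M/c formula)
C(c,a) = [a^c/(c!(1−ρ))]·P₀ = [379.90470/(720·0.5515)]·0.067205
= 0.95680·0.067205 = 0.064302

Final: 0.064302


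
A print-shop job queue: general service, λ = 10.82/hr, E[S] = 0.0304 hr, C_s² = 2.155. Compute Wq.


ρ = λ·E[S] = 10.82·0.0304 = 0.3289
E[S²] = E[S]²(1+C_s²) = 0.0304²·(1+2.155) = 0.002916
Wq = λ·E[S²]/(2(1−ρ)) = 10.82·0.002916/(2·0.6711) = 0.02351 hr

Final: 0.02351 hr


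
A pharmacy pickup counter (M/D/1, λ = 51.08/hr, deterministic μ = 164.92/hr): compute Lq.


ρ = 51.08/164.92 = 0.3097
M/D/1: Lq = ρ²/(2(1−ρ)) = 0.09593/(2·0.6903) = 0.06949

Final: 0.06949


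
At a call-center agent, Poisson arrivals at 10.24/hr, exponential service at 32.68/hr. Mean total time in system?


W = 1/(μ−λ) = 1/(32.68 − 10.24) = 1/22.44 = 0.04456 hr

Final: 0.04456 hr


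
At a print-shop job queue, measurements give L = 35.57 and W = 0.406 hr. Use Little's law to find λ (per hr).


λ = L/W = 35.57/0.406 = 87.6108 /hr

Final: 87.6108 /hr


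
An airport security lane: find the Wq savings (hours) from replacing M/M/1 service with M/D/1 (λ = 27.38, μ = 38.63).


ρ = 27.38/38.63 = 0.7088
Wq(M/M/1) = ρ/(μ−λ) = 0.7088/11.25 = 0.06300 hr
Wq(M/D/1) = ρ/(2(μ−λ)) = 0.03150 hr
Savings = 0.06300 − 0.03150 = 0.03150 hr

Final: 0.03150 hr


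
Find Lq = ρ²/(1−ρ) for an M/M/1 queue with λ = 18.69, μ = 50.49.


ρ = 18.69/50.49 = 0.3702
Lq = ρ²/(1−ρ) = 0.1370/0.6298 = 0.2176

Final: 0.2176


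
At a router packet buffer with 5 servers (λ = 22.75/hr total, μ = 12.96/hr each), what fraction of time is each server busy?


ρ = λ/(cμ) = 22.75/(5·12.96) = 22.75/64.80 = 0.3511

Final: 0.3511


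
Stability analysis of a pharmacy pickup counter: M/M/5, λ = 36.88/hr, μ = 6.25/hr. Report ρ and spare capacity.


Total capacity cμ = 5·6.25 = 31.25/hr
ρ = λ/(cμ) = 36.88/31.25 = 1.1802
Stable ⇔ ρ < 1: NO
Spare capacity = cμ − λ = 31.25 − 36.88 = -5.63/hr

Final: ρ = 1.1802; unstable; margin = -5.63/hr


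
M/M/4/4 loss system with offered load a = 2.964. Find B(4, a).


B(c,a) = (a^c/c!) / Σ_{k=0}^{c} a^k/k!
a^4/4! = 3.215893
Σ terms (k=0..4): 1.00000 + 2.96400 + 4.39265 + 4.33994 + 3.21589 = 15.912477
B = 3.215893/15.912477 = 0.202099

Final: 0.202099


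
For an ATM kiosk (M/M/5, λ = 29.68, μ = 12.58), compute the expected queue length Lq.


a = λ/μ = 2.3593; ρ = a/5 = 0.4719
P₀ = 0.092802
Lq = P₀·a^c·ρ / (c!·(1−ρ)²) = 0.092802·73.09981·0.4719/(120·0.27893)
= 0.09563

Final: 0.09563


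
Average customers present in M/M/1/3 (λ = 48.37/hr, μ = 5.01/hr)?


ρ = 48.37/5.01 = 9.6547
L = ρ[1 − (K+1)ρ^K + Kρ^(K+1)] / [(1−ρ)(1−ρ^(K+1))]
Numerator: 9.6547·(1 − 4·899.943168 + 3·8688.672866) = 216914.308461
Denominator: (-8.6547)·(-8687.672866) = 75189.120855
L = 216914.308461/75189.120855 = 2.8849

Final: 2.8849


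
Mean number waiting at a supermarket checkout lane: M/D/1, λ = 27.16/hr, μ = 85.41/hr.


ρ = 27.16/85.41 = 0.3180
M/D/1: Lq = ρ²/(2(1−ρ)) = 0.1011/(2·0.6820) = 0.07414

Final: 0.07414


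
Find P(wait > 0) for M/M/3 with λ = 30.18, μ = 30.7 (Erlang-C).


a = λ/μ = 0.9831; ρ = a/3 = 0.3277
P₀ = 0.370126 (from M/M/c formula)
C(c,a) = [a^c/(c!(1−ρ))]·P₀ = [0.95004/(6·0.6723)]·0.370126
= 0.23552·0.370126 = 0.087171

Final: 0.087171


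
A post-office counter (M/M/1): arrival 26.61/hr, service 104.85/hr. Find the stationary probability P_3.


ρ = 26.61/104.85 = 0.2538
P_n = (1−ρ)·ρ^n = (1 − 0.2538)·0.2538^3 = 0.7462·0.016347 = 0.012198

Final: 0.012198


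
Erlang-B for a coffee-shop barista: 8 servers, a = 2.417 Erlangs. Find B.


B(c,a) = (a^c/c!) / Σ_{k=0}^{c} a^k/k!
a^8/8! = 0.028886
Σ terms (k=0..8): 1.00000 + 2.41700 + 2.92094 + 2.35331 + 1.42199 + 0.68739 + 0.27690 + 0.09561 + 0.02889 = 11.202026
B = 0.028886/11.202026 = 0.002579

Final: 0.002579


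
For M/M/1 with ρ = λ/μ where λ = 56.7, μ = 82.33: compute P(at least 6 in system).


ρ = 56.7/82.33 = 0.6887
P(N ≥ n) = ρ^n = 0.6887^6 = 0.106696

Final: 0.106696


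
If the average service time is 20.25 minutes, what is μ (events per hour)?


μ = 1/(service time) in consistent units.
1 hour = 60 min, so μ = 60/20.25 = 2.9630 per hour

Final: 2.9630 /hr


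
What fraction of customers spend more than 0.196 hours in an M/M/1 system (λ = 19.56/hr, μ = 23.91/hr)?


W ~ Exponential(μ−λ) for M/M/1.
μ − λ = 23.91 − 19.56 = 4.3500
P(W > t) = e^{−(μ−λ)t} = e^{−0.8526} = 0.426305

Final: 0.426305


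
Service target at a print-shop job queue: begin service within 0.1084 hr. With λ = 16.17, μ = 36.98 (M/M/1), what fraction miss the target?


ρ = 16.17/36.98 = 0.4373
P(Wq > t) = ρ·e^{−(μ−λ)t} = 0.4373·e^{−2.2558}
= 0.4373·0.104789 = 0.045821

Final: 0.045821


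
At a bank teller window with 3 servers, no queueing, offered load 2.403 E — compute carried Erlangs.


B(3,2.403) = 0.268824 (Erlang-B)
Carried load = a(1 − B) = 2.403·(1 − 0.268824) = 2.403·0.731176 = 1.7570 E

Final: 1.7570 Erlangs


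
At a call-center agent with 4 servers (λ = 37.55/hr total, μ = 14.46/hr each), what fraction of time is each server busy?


ρ = λ/(cμ) = 37.55/(4·14.46) = 37.55/57.84 = 0.6492

Final: 0.6492


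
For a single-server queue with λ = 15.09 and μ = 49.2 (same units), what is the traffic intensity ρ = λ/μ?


ρ = λ/μ = 15.09/49.2 = 0.3067

Final: 0.3067


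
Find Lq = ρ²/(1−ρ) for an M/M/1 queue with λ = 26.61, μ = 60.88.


ρ = 26.61/60.88 = 0.4371
Lq = ρ²/(1−ρ) = 0.1910/0.5629 = 0.3394

Final: 0.3394


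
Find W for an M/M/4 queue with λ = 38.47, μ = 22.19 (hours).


a = 1.7337; ρ = 0.4334; P₀ = 0.173333
Lq = P₀·a^c·ρ/(c!(1−ρ)²) = 0.08809
Wq = Lq/λ = 0.08809/38.47 = 0.002290 hr
W = Wq + 1/μ = 0.002290 + 0.04507 = 0.04736 hr

Final: 0.04736 hr


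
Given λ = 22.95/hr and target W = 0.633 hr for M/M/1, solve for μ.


W = 1/(μ−λ) ⇒ μ − λ = 1/W = 1/0.633 = 1.5798
μ = λ + 1/W = 22.95 + 1.5798 = 24.5298 per hr

Final: 24.5298 /hr


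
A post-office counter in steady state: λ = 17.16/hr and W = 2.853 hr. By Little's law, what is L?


L = λW = 17.16·2.853 = 48.9575

Final: 48.9575


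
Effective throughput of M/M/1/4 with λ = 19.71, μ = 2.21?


ρ = 8.9186; P_K = (1−ρ)ρ^4/(1−ρ^5) = 0.887890
λ_eff = λ(1 − P_K) = 19.71·(1 − 0.887890) = 19.71·0.112110 = 2.2097 /hr

Final: 2.2097 /hr


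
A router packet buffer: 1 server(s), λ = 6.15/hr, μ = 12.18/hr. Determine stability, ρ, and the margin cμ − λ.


Total capacity cμ = 1·12.18 = 12.18/hr
ρ = λ/(cμ) = 6.15/12.18 = 0.5049
Stable ⇔ ρ < 1: YES
Spare capacity = cμ − λ = 12.18 − 6.15 = 6.03/hr

Final: ρ = 0.5049; stable; margin = 6.03/hr


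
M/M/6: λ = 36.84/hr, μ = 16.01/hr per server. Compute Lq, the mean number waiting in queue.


a = λ/μ = 2.3011; ρ = a/6 = 0.3835
P₀ = 0.099807
Lq = P₀·a^c·ρ / (c!·(1−ρ)²) = 0.099807·148.44642·0.3835/(720·0.38006)
= 0.02076

Final: 0.02076


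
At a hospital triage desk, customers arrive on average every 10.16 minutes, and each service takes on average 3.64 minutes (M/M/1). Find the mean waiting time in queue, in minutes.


λ = 60/10.16 = 5.9055 /hr
μ = 60/3.64 = 16.4835 /hr
ρ = λ/μ = 5.9055/16.4835 = 0.3583
Wq = ρ/(μ−λ) = 0.3583/(16.4835−5.9055) = 0.03387 hr
In minutes: 0.03387·60 = 2.032 min

Final: 2.032 min


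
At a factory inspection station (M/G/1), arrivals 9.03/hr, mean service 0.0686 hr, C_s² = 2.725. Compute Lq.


ρ = λ·E[S] = 9.03·0.0686 = 0.6195
Lq = ρ²(1+C_s²)/(2(1−ρ)) = 0.3837·(1+2.725)/(2·0.3805)
= 0.3837·3.7250/0.7611 = 1.87809

Final: 1.87809


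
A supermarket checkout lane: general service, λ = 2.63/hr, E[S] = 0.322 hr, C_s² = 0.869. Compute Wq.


ρ = λ·E[S] = 2.63·0.322 = 0.8469
E[S²] = E[S]²(1+C_s²) = 0.322²·(1+0.869) = 0.193785
Wq = λ·E[S²]/(2(1−ρ)) = 2.63·0.193785/(2·0.1531) = 1.66402 hr

Final: 1.66402 hr


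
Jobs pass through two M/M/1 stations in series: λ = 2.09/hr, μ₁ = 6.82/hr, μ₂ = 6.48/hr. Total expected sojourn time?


Each node sees arrival rate λ = 2.09/hr (tandem ⇒ throughput preserved).
W₁ = 1/(μ₁−λ) = 1/(6.82−2.09) = 0.21142 hr
W₂ = 1/(μ₂−λ) = 1/(6.48−2.09) = 0.22779 hr
W_total = W₁ + W₂ = 0.21142 + 0.22779 = 0.43921 hr

Final: 0.43921 hr


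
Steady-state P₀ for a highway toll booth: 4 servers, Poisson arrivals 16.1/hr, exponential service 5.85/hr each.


a = λ/μ = 16.1/5.85 = 2.7521; ρ = a/c = 0.6880
Σ_{k=0}^{3} a^k/k! (terms k=0..3) = 1.00000 + 2.75214 + 3.78713 + 3.47423 = 11.01350
Tail: a^4/(4!(1−ρ)) = 57.36936/(24·0.3120) = 7.66235
P₀ = 1/(11.01350 + 7.66235) = 1/18.67584 = 0.053545

Final: 0.053545


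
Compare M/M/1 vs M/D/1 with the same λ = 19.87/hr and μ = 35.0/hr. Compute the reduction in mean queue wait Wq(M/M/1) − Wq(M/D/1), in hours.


ρ = 19.87/35.0 = 0.5677
Wq(M/M/1) = ρ/(μ−λ) = 0.5677/15.13 = 0.03752 hr
Wq(M/D/1) = ρ/(2(μ−λ)) = 0.01876 hr
Savings = 0.03752 − 0.01876 = 0.01876 hr

Final: 0.01876 hr


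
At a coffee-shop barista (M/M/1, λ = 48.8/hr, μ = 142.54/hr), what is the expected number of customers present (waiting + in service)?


ρ = λ/μ = 48.8/142.54 = 0.3424
L = ρ/(1−ρ) = 0.3424/(1 − 0.3424) = 0.3424/0.6576 = 0.5206

Final: 0.5206


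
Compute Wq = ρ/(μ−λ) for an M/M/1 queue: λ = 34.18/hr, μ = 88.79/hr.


ρ = 34.18/88.79 = 0.3850
Wq = ρ/(μ−λ) = 0.3850/(88.79 − 34.18) = 0.3850/54.61 = 0.007049 hr

Final: 0.007049 hr


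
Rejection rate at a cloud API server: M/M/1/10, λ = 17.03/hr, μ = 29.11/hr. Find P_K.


ρ = λ/μ = 17.03/29.11 = 0.5850
P_K = (1−ρ)ρ^K/(1−ρ^(K+1)) = (0.4150·0.004696)/(1 − 0.002747)
= 0.001949/0.997253 = 0.001954

Final: 0.001954


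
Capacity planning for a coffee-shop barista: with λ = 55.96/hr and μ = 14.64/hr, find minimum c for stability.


Stability requires cμ > λ ⇔ c > λ/μ.
λ/μ = 55.96/14.64 = 3.8224
Minimum integer c = ⌊3.8224⌋ + 1 = 4
Check: 4·14.64 = 58.56 > 55.96, while 3·14.64 = 43.92 ≤ 55.96

Final: 4 servers


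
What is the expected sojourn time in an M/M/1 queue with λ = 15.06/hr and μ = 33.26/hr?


W = 1/(μ−λ) = 1/(33.26 − 15.06) = 1/18.20 = 0.05495 hr

Final: 0.05495 hr


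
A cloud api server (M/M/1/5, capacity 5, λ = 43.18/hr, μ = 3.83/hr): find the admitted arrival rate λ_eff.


ρ = 11.2742; P_K = (1−ρ)ρ^5/(1−ρ^6) = 0.911302
λ_eff = λ(1 − P_K) = 43.18·(1 − 0.911302) = 43.18·0.088698 = 3.8300 /hr

Final: 3.8300 /hr


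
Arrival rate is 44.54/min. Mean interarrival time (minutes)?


Mean interarrival time = 1/λ = 1/44.54 minute = 0.02245 minute
In minutes: 0.02245 × 1 = 0.02245 min

Final: 0.02245 min


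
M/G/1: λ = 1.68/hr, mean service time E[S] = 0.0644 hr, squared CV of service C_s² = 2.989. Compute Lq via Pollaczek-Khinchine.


ρ = λ·E[S] = 1.68·0.0644 = 0.1082
Lq = ρ²(1+C_s²)/(2(1−ρ)) = 0.01171·(1+2.989)/(2·0.8918)
= 0.01171·3.9890/1.7836 = 0.02618

Final: 0.02618


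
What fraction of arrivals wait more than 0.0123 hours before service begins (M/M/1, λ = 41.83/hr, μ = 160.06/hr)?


ρ = 41.83/160.06 = 0.2613
P(Wq > t) = ρ·e^{−(μ−λ)t} = 0.2613·e^{−1.4542}
= 0.2613·0.233580 = 0.061044

Final: 0.061044


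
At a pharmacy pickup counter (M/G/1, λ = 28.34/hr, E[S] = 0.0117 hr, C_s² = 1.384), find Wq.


ρ = λ·E[S] = 28.34·0.0117 = 0.3316
E[S²] = E[S]²(1+C_s²) = 0.0117²·(1+1.384) = 0.0003263
Wq = λ·E[S²]/(2(1−ρ)) = 28.34·0.0003263/(2·0.6684) = 0.006918 hr

Final: 0.006918 hr


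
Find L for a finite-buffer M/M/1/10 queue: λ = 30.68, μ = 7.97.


ρ = 30.68/7.97 = 3.8494
L = ρ[1 − (K+1)ρ^K + Kρ^(K+1)] / [(1−ρ)(1−ρ^(K+1))]
Numerator: 3.8494·(1 − 11·714447.529488 + 10·2750219.599082) = 75615514.608138
Denominator: (-2.8494)·(-2750218.599082) = 7836570.186343
L = 75615514.608138/7836570.186343 = 9.6491

Final: 9.6491


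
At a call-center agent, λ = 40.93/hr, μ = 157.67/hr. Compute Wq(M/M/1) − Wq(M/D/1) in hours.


ρ = 40.93/157.67 = 0.2596
Wq(M/M/1) = ρ/(μ−λ) = 0.2596/116.74 = 0.002224 hr
Wq(M/D/1) = ρ/(2(μ−λ)) = 0.001112 hr
Savings = 0.002224 − 0.001112 = 0.001112 hr

Final: 0.001112 hr


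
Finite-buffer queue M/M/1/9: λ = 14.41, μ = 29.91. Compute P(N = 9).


ρ = λ/μ = 14.41/29.91 = 0.4818
P_K = (1−ρ)ρ^K/(1−ρ^(K+1)) = (0.5182·0.001398)/(1 − 0.0006737)
= 0.0007247/0.999326 = 0.0007252

Final: 0.0007252


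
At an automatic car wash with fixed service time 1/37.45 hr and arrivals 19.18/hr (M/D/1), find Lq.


ρ = 19.18/37.45 = 0.5121
M/D/1: Lq = ρ²/(2(1−ρ)) = 0.2623/(2·0.4879) = 0.26883

Final: 0.26883


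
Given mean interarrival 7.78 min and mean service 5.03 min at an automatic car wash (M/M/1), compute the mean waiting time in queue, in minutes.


λ = 60/7.78 = 7.7121 /hr
μ = 60/5.03 = 11.9284 /hr
ρ = λ/μ = 7.7121/11.9284 = 0.6465
Wq = ρ/(μ−λ) = 0.6465/(11.9284−7.7121) = 0.15334 hr
In minutes: 0.15334·60 = 9.200 min

Final: 9.200 min


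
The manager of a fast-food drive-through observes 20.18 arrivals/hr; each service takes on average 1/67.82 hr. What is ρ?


ρ = λ/μ = 20.18/67.82 = 0.2976

Final: 0.2976
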